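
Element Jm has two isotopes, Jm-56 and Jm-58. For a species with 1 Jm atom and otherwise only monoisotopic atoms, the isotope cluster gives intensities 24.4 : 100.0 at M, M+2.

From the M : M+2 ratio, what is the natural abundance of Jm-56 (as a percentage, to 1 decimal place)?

19.6%

Let p = fractional abundance of Jm-56. I(M+2)/I(M) = [C(1,1)·p^0·(1−p)] / p^1 = 1·(1−p)/p = 100.0/24.4 = 4.0984
(1−p)/p = 4.0984/1 = 4.0984  ⇒  p = 1/(1 + 4.0984) = 0.1961
Jm-56: 19.6%, Jm-58: 80.4%.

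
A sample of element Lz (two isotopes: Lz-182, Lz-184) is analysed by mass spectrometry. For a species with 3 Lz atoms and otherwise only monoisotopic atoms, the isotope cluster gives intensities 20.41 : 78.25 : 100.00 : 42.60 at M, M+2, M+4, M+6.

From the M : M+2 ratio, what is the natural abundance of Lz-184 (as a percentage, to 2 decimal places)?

Write p for the Lz-182 fraction. I(M+2)/I(M) = [C(3,1)·p^2·(1−p)] / p^3 = 3·(1−p)/p = 78.25/20.41 = 3.8339
(1−p)/p = 3.8339/3 = 1.2780  ⇒  p = 1/(1 + 1.2780) = 0.4390
Lz-182: 43.90%, Lz-184: 56.10%.

56.10%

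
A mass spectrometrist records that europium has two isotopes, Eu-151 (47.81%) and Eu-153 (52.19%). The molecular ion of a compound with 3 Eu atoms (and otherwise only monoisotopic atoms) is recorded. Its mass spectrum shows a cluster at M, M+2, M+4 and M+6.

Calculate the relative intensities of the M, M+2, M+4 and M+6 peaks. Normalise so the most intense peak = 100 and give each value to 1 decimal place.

Each Eu atom is independently Eu-151 (p = 0.4781) or Eu-153 (q = 0.5219); the cluster is the binomial expansion (p + q)^3.
P(M) = 0.4781^3 = 0.109284
P(M+2) = 3 × 0.4781^2 × 0.5219^1 = 0.357887
P(M+4) = 3 × 0.4781^1 × 0.5219^2 = 0.390674
P(M+6) = 0.5219^3 = 0.142155
The M+4 peak is largest (0.390674); scaling to 100 gives 28.0 : 91.6 : 100.0 : 36.4.

28.0 : 91.6 : 100.0 : 36.4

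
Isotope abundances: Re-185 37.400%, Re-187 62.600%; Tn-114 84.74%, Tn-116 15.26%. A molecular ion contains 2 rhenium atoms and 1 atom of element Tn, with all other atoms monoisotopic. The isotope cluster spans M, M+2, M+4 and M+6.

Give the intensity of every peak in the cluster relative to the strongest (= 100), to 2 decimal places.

28.35 : 100.00 : 96.51 : 14.30

Rhenium pattern (n=2): 0.139876 : 0.468248 : 0.391876
Element Tn pattern (n=1): 0.8474 : 0.1526
Convolve the two distributions (both contribute in 2-u steps):
  M: 0.139876×0.8474 = 0.118531
  M+2: 0.139876×0.1526 + 0.468248×0.8474 = 0.418138
  M+4: 0.468248×0.1526 + 0.391876×0.8474 = 0.403530
  M+6: 0.391876×0.1526 = 0.059800
Scale to base peak (0.418138) = 100: 28.35 : 100.00 : 96.51 : 14.30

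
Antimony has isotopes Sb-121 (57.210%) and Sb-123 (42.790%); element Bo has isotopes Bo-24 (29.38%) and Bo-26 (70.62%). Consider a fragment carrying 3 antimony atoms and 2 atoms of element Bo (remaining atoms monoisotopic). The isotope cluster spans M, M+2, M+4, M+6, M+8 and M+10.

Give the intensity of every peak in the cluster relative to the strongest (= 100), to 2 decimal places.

4.66 : 32.87 : 85.05 : 100.00 : 54.58 : 11.27

Antimony pattern (n=3): 0.18724742 : 0.42015297 : 0.3142518 : 0.07834781
Element Bo pattern (n=2): 0.08631844 : 0.41496312 : 0.49871844
Convolve the two distributions (both contribute in 2-u steps):
  M: 0.18724742×0.08631844 = 0.016163
  M+2: 0.18724742×0.41496312 + 0.42015297×0.08631844 = 0.113968
  M+4: 0.18724742×0.49871844 + 0.42015297×0.41496312 + 0.3142518×0.08631844 = 0.294857
  M+6: 0.42015297×0.49871844 + 0.3142518×0.41496312 + 0.07834781×0.08631844 = 0.346704
  M+8: 0.3142518×0.49871844 + 0.07834781×0.41496312 = 0.189235
  M+10: 0.07834781×0.49871844 = 0.039073
Scale to base peak (0.346704) = 100: 4.66 : 32.87 : 85.05 : 100.00 : 54.58 : 11.27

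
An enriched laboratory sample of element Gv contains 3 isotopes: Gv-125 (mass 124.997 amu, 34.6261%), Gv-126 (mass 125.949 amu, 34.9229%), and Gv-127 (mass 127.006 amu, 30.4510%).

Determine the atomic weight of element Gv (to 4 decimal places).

125.9412 amu

Weight each isotope mass by its fractional abundance: 0.346261 × 124.997 + 0.349229 × 125.949 + 0.304510 × 127.006
= 43.28159 + 43.98504 + 38.67460 = 125.94123 amu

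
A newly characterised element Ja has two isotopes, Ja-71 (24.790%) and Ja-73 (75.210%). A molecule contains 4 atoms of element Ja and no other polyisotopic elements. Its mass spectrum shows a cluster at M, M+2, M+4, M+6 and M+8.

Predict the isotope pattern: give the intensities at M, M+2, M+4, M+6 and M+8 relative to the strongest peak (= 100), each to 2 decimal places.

The 4 Ja atoms are independent, so intensities follow the terms of (0.24790 + 0.75210)^4.
P(M) = 0.24790^4 = 0.003777
P(M+2) = 4 × 0.24790^3 × 0.75210^1 = 0.045832
P(M+4) = 6 × 0.24790^2 × 0.75210^2 = 0.208572
P(M+6) = 4 × 0.24790^1 × 0.75210^3 = 0.421855
P(M+8) = 0.75210^4 = 0.319965
The M+6 peak is largest (0.421855); scaling to 100 gives 0.90 : 10.86 : 49.44 : 100.00 : 75.85.

0.90 : 10.86 : 49.44 : 100.00 : 75.85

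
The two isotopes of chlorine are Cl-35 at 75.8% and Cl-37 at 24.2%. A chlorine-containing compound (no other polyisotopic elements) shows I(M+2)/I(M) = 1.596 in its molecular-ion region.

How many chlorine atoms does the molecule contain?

5

For n independent Cl atoms, I(M+2)/I(M) = n · (abundance Cl-37) / (abundance Cl-35) = n · 0.242/0.758.
n = 1.596 × 0.758/0.242 = 5.00 ≈ 5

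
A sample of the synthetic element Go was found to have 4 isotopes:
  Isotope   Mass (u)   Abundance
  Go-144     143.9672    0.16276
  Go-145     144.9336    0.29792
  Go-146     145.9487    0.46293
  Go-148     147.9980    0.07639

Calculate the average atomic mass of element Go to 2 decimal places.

Ar = Σ fᵢ·mᵢ = 0.16276 × 143.9672 + 0.29792 × 144.9336 + 0.46293 × 145.9487 + 0.07639 × 147.9980
= 23.43210 + 43.17862 + 67.56403 + 11.30557 = 145.48032 u

145.48 u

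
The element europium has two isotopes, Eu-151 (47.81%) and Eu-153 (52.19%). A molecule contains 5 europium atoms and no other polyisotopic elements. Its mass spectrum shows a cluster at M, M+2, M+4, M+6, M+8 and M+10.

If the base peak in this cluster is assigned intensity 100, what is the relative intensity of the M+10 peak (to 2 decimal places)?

11.92

(0.4781 + 0.5219)^5 gives M 0.0250, M+2 0.1363, M+4 0.2977, M+6 0.3249, M+8 0.1774, M+10 0.0387; the largest is M+6.
P(M+6) = C(5,3) × 0.4781^2 × 0.5219^3 = 10 × 0.22857961 × 0.14215492 = 0.324937 (base)
P(M+10) = C(5,5) × 0.4781^0 × 0.5219^5 = 1 × 1.0000 × 0.0387201 = 0.038720
Relative intensity = 0.038720 / 0.324937 × 100 = 11.92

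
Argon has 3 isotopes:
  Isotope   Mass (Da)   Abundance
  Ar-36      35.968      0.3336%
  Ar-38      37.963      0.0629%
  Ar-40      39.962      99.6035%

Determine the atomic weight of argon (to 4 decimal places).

The abundance-weighted mean is 0.003336 × 35.968 + 0.000629 × 37.963 + 0.996035 × 39.962
= 0.11999 + 0.02388 + 39.80355 = 39.94742 Da

39.9474 Da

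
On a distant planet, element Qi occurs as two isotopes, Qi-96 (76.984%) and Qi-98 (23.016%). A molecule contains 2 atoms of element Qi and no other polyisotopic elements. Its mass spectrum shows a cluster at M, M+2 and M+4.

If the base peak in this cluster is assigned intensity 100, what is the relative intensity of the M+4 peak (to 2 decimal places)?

8.94

(0.76984 + 0.23016)^2 gives M 0.5927, M+2 0.3544, M+4 0.0530; the largest is M.
P(M) = C(2,0) × 0.76984^2 × 0.23016^0 = 1 × 0.59265363 × 1.0000 = 0.592654 (base)
P(M+4) = C(2,2) × 0.76984^0 × 0.23016^2 = 1 × 1.0000 × 0.05297363 = 0.052974
Relative intensity = 0.052974 / 0.592654 × 100 = 8.94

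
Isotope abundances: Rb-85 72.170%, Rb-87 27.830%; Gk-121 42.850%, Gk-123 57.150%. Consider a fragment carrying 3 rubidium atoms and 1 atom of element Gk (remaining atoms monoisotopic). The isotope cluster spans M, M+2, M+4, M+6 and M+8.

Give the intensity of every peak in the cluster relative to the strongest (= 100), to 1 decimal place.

40.2 : 100.0 : 79.9 : 26.2 : 3.1

Rubidium pattern (n=3): 0.37589809 : 0.43485841 : 0.16768892 : 0.02155458
Element Gk pattern (n=1): 0.4285 : 0.5715
Convolve the two distributions (both contribute in 2-u steps):
  M: 0.37589809×0.4285 = 0.161072
  M+2: 0.37589809×0.5715 + 0.43485841×0.4285 = 0.401163
  M+4: 0.43485841×0.5715 + 0.16768892×0.4285 = 0.320376
  M+6: 0.16768892×0.5715 + 0.02155458×0.4285 = 0.105070
  M+8: 0.02155458×0.5715 = 0.012318
Scale to base peak (0.401163) = 100: 40.2 : 100.0 : 79.9 : 26.2 : 3.1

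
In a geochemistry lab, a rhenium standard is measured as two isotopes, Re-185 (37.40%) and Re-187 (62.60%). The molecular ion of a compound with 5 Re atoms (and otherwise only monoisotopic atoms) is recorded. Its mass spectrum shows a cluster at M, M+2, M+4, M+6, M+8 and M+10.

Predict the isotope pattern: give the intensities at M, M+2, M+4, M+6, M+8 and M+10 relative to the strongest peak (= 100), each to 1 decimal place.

Each Re atom is independently Re-185 (p = 0.3740) or Re-187 (q = 0.6260); the cluster is the binomial expansion (p + q)^5.
P(M) = 0.3740^5 = 0.007317
P(M+2) = 5 × 0.3740^4 × 0.6260^1 = 0.061239
P(M+4) = 10 × 0.3740^3 × 0.6260^2 = 0.205005
P(M+6) = 10 × 0.3740^2 × 0.6260^3 = 0.343136
P(M+8) = 5 × 0.3740^1 × 0.6260^4 = 0.287170
P(M+10) = 0.6260^5 = 0.096133
The M+6 peak is largest (0.343136); scaling to 100 gives 2.1 : 17.8 : 59.7 : 100.0 : 83.7 : 28.0.

2.1 : 17.8 : 59.7 : 100.0 : 83.7 : 28.0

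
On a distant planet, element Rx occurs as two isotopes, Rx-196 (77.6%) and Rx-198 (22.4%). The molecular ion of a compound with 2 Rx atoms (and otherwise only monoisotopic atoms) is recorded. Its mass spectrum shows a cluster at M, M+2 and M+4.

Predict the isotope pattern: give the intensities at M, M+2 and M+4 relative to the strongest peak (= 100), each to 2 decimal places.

Each Rx atom is independently Rx-196 (p = 0.776) or Rx-198 (q = 0.224); the cluster is the binomial expansion (p + q)^2.
P(M) = 0.776^2 = 0.602176
P(M+2) = 2 × 0.776^1 × 0.224^1 = 0.347648
P(M+4) = 0.224^2 = 0.050176
The M peak is largest (0.602176); scaling to 100 gives 100.00 : 57.73 : 8.33.

100.00 : 57.73 : 8.33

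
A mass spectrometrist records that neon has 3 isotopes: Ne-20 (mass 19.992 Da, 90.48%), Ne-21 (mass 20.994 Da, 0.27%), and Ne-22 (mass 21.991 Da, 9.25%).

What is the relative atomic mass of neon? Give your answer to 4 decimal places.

The abundance-weighted mean is 0.9048 × 19.992 + 0.0027 × 20.994 + 0.0925 × 21.991
= 18.08876 + 0.05668 + 2.03417 = 20.17961 Da

20.1796 Da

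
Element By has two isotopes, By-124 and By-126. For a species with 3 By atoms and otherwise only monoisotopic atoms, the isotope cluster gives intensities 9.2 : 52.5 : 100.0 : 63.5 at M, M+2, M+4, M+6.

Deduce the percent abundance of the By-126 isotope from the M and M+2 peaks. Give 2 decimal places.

Write p for the By-124 fraction. I(M+2)/I(M) = [C(3,1)·p^2·(1−p)] / p^3 = 3·(1−p)/p = 52.5/9.2 = 5.7065
(1−p)/p = 5.7065/3 = 1.9022  ⇒  p = 1/(1 + 1.9022) = 0.3446
By-124: 34.46%, By-126: 65.54%.

65.54%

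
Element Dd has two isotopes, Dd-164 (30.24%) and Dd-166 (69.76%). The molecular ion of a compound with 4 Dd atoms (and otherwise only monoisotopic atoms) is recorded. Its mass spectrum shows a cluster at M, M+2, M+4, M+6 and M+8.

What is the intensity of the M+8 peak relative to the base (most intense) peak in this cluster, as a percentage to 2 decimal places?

57.67%

(0.3024 + 0.6976)^4 gives M 0.0084, M+2 0.0772, M+4 0.2670, M+6 0.4106, M+8 0.2368; the largest is M+6.
P(M+6) = C(4,3) × 0.3024^1 × 0.6976^3 = 4 × 0.3024 × 0.33948408 = 0.410640 (base)
P(M+8) = C(4,4) × 0.3024^0 × 0.6976^4 = 1 × 1.0000 × 0.2368241 = 0.236824
Relative intensity = 0.236824 / 0.410640 × 100 = 57.67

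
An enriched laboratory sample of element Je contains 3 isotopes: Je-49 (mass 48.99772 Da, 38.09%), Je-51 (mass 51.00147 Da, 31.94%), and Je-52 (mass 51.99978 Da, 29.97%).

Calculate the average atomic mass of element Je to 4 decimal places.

The abundance-weighted mean is 0.3809 × 48.99772 + 0.3194 × 51.00147 + 0.2997 × 51.99978
= 18.663232 + 16.289870 + 15.584334 = 50.537436 Da

50.5374 Da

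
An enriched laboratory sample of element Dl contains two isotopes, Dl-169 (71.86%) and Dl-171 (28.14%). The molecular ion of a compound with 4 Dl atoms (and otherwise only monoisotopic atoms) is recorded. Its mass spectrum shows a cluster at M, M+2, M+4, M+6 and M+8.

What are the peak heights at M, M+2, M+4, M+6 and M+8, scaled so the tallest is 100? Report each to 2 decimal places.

Expanding (0.7186 + 0.2814)^4:
P(M) = 0.7186^4 = 0.266654
P(M+2) = 4 × 0.7186^3 × 0.2814^1 = 0.417682
P(M+4) = 6 × 0.7186^2 × 0.2814^2 = 0.245343
P(M+6) = 4 × 0.7186^1 × 0.2814^3 = 0.064050
P(M+8) = 0.2814^4 = 0.006270
The M+2 peak is largest (0.417682); scaling to 100 gives 63.84 : 100.00 : 58.74 : 15.33 : 1.50.

63.84 : 100.00 : 58.74 : 15.33 : 1.50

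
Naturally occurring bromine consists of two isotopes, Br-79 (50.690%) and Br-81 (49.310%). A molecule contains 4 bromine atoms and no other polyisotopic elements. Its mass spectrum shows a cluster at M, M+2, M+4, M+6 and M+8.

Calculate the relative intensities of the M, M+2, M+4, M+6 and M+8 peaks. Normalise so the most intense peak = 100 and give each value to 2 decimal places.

17.61 : 68.53 : 100.00 : 64.85 : 15.77

The 4 Br atoms are independent, so intensities follow the terms of (0.50690 + 0.49310)^4.
P(M) = 0.50690^4 = 0.066022
P(M+2) = 4 × 0.50690^3 × 0.49310^1 = 0.256899
P(M+4) = 6 × 0.50690^2 × 0.49310^2 = 0.374857
P(M+6) = 4 × 0.50690^1 × 0.49310^3 = 0.243101
P(M+8) = 0.49310^4 = 0.059121
The M+4 peak is largest (0.374857); scaling to 100 gives 17.61 : 68.53 : 100.00 : 64.85 : 15.77.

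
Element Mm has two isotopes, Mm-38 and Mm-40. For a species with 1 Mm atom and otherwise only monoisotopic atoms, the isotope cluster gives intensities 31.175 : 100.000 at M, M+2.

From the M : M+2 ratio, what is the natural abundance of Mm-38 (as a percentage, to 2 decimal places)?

23.77%

If p is the fraction of Mm that is Mm-38, then I(M+2)/I(M) = [C(1,1)·p^0·(1−p)] / p^1 = 1·(1−p)/p = 100.000/31.175 = 3.2077
(1−p)/p = 3.2077/1 = 3.2077  ⇒  p = 1/(1 + 3.2077) = 0.2377
Mm-38: 23.77%, Mm-40: 76.23%.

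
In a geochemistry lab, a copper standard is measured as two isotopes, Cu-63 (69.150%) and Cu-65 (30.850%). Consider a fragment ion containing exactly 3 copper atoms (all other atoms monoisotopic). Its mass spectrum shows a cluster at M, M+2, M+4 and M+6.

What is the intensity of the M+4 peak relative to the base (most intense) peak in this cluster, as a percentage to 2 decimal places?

Binomial terms of (0.69150 + 0.30850)^3: M 0.3307, M+2 0.4425, M+4 0.1974, M+6 0.0294 → M+2 is the base peak.
P(M+2) = C(3,1) × 0.69150^2 × 0.30850^1 = 3 × 0.47817225 × 0.3085 = 0.442548 (base)
P(M+4) = C(3,2) × 0.69150^1 × 0.30850^2 = 3 × 0.6915 × 0.09517225 = 0.197435
Relative intensity = 0.197435 / 0.442548 × 100 = 44.61

44.61%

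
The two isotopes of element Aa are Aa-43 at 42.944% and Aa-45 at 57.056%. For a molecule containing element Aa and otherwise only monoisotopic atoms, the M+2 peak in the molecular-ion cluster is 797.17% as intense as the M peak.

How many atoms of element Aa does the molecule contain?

6

The M+2/M ratio from n Aa atoms is n · q/p = n · 0.57056/0.42944.
n = 7.9717 × 0.42944/0.57056 = 6.00 ≈ 6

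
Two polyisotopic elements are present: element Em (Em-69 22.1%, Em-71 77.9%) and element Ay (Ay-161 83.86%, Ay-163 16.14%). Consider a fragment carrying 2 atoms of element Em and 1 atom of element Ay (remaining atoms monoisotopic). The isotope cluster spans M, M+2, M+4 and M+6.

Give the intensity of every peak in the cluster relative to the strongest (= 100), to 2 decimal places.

7.26 : 52.55 : 100.00 : 17.35

Element Em pattern (n=2): 0.048841 : 0.344318 : 0.606841
Element Ay pattern (n=1): 0.8386 : 0.1614
Convolve the two distributions (both contribute in 2-u steps):
  M: 0.048841×0.8386 = 0.040958
  M+2: 0.048841×0.1614 + 0.344318×0.8386 = 0.296628
  M+4: 0.344318×0.1614 + 0.606841×0.8386 = 0.564470
  M+6: 0.606841×0.1614 = 0.097944
Scale to base peak (0.564470) = 100: 7.26 : 52.55 : 100.00 : 17.35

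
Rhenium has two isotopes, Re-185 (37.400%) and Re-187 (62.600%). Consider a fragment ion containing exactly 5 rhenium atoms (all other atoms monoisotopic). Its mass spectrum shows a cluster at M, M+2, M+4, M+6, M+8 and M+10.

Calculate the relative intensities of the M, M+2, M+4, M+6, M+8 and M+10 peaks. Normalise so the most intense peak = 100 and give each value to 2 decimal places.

2.13 : 17.85 : 59.74 : 100.00 : 83.69 : 28.02

Expanding (0.37400 + 0.62600)^5:
P(M) = 0.37400^5 = 0.007317
P(M+2) = 5 × 0.37400^4 × 0.62600^1 = 0.061239
P(M+4) = 10 × 0.37400^3 × 0.62600^2 = 0.205005
P(M+6) = 10 × 0.37400^2 × 0.62600^3 = 0.343136
P(M+8) = 5 × 0.37400^1 × 0.62600^4 = 0.287170
P(M+10) = 0.62600^5 = 0.096133
The M+6 peak is largest (0.343136); scaling to 100 gives 2.13 : 17.85 : 59.74 : 100.00 : 83.69 : 28.02.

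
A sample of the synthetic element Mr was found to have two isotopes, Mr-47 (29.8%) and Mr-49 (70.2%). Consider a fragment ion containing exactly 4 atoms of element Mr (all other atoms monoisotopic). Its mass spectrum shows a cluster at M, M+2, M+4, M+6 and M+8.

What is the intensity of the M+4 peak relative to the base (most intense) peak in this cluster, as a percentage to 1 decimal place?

Binomial terms of (0.298 + 0.702)^4: M 0.0079, M+2 0.0743, M+4 0.2626, M+6 0.4124, M+8 0.2429 → M+6 is the base peak.
P(M+6) = C(4,3) × 0.298^1 × 0.702^3 = 4 × 0.2980 × 0.34594841 = 0.412371 (base)
P(M+4) = C(4,2) × 0.298^2 × 0.702^2 = 6 × 0.088804 × 0.492804 = 0.262578
Relative intensity = 0.262578 / 0.412371 × 100 = 63.7

63.7%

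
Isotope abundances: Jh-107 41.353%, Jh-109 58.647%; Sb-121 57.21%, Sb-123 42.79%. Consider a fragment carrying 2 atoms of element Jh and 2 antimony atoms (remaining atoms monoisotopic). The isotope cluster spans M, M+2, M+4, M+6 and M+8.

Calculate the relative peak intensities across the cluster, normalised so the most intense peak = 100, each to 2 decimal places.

Element Jh pattern (n=2): 0.17100706 : 0.48504588 : 0.34394706
Antimony pattern (n=2): 0.32729841 : 0.48960318 : 0.18309841
Convolve the two distributions (both contribute in 2-u steps):
  M: 0.17100706×0.32729841 = 0.055970
  M+2: 0.17100706×0.48960318 + 0.48504588×0.32729841 = 0.242480
  M+4: 0.17100706×0.18309841 + 0.48504588×0.48960318 + 0.34394706×0.32729841 = 0.381364
  M+6: 0.48504588×0.18309841 + 0.34394706×0.48960318 = 0.257209
  M+8: 0.34394706×0.18309841 = 0.062976
Scale to base peak (0.381364) = 100: 14.68 : 63.58 : 100.00 : 67.44 : 16.51

14.68 : 63.58 : 100.00 : 67.44 : 16.51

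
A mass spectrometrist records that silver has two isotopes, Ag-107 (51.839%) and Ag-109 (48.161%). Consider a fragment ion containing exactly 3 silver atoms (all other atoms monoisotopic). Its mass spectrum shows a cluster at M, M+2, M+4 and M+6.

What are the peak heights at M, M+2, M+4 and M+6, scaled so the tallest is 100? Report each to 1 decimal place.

35.9 : 100.0 : 92.9 : 28.8

Each Ag atom is independently Ag-107 (p = 0.51839) or Ag-109 (q = 0.48161); the cluster is the binomial expansion (p + q)^3.
P(M) = 0.51839^3 = 0.139306
P(M+2) = 3 × 0.51839^2 × 0.48161^1 = 0.388267
P(M+4) = 3 × 0.51839^1 × 0.48161^2 = 0.360719
P(M+6) = 0.48161^3 = 0.111709
The M+2 peak is largest (0.388267); scaling to 100 gives 35.9 : 100.0 : 92.9 : 28.8.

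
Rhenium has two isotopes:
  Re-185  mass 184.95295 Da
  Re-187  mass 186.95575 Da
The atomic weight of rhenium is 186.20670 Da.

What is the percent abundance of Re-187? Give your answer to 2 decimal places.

62.60%

Writing the weighted mean with unknown fraction x of Re-185:
184.95295·x + 186.95575·(1 − x) = 186.20670
(184.95295 − 186.95575)·x = 186.20670 − 186.95575
x = -0.74905 / -2.00280 = 0.37400 → 37.40% Re-185, 62.60% Re-187.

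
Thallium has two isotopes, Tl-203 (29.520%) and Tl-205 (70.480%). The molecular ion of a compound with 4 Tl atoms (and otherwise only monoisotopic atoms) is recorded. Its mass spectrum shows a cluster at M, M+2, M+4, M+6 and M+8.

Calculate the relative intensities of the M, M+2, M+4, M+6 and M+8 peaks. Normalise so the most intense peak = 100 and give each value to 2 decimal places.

1.84 : 17.54 : 62.83 : 100.00 : 59.69

Each Tl atom is independently Tl-203 (p = 0.29520) or Tl-205 (q = 0.70480); the cluster is the binomial expansion (p + q)^4.
P(M) = 0.29520^4 = 0.007594
P(M+2) = 4 × 0.29520^3 × 0.70480^1 = 0.072523
P(M+4) = 6 × 0.29520^2 × 0.70480^2 = 0.259726
P(M+6) = 4 × 0.29520^1 × 0.70480^3 = 0.413403
P(M+8) = 0.70480^4 = 0.246754
The M+6 peak is largest (0.413403); scaling to 100 gives 1.84 : 17.54 : 62.83 : 100.00 : 59.69.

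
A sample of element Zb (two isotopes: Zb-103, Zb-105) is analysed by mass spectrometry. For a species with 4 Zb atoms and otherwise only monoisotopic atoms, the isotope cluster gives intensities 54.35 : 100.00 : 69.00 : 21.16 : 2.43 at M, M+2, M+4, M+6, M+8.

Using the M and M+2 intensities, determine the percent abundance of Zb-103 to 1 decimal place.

Write p for the Zb-103 fraction. I(M+2)/I(M) = [C(4,1)·p^3·(1−p)] / p^4 = 4·(1−p)/p = 100.00/54.35 = 1.8399
(1−p)/p = 1.8399/4 = 0.4600  ⇒  p = 1/(1 + 0.4600) = 0.6849
Zb-103: 68.5%, Zb-105: 31.5%.

68.5%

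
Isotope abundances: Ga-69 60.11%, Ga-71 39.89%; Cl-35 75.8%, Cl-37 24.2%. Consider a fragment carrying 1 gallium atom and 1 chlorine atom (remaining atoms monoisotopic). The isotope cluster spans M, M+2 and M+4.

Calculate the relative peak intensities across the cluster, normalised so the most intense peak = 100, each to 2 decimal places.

Gallium pattern (n=1): 0.6011 : 0.3989
Chlorine pattern (n=1): 0.7580 : 0.2420
Convolve the two distributions (both contribute in 2-u steps):
  M: 0.6011×0.7580 = 0.455634
  M+2: 0.6011×0.2420 + 0.3989×0.7580 = 0.447832
  M+4: 0.3989×0.2420 = 0.096534
Scale to base peak (0.455634) = 100: 100.00 : 98.29 : 21.19

100.00 : 98.29 : 21.19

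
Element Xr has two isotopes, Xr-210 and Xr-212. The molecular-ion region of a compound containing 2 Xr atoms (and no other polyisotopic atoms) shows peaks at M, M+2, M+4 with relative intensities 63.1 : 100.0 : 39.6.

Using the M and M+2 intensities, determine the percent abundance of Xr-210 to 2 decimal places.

Write p for the Xr-210 fraction. I(M+2)/I(M) = [C(2,1)·p^1·(1−p)] / p^2 = 2·(1−p)/p = 100.0/63.1 = 1.5848
(1−p)/p = 1.5848/2 = 0.7924  ⇒  p = 1/(1 + 0.7924) = 0.5579
Xr-210: 55.79%, Xr-212: 44.21%.

55.79%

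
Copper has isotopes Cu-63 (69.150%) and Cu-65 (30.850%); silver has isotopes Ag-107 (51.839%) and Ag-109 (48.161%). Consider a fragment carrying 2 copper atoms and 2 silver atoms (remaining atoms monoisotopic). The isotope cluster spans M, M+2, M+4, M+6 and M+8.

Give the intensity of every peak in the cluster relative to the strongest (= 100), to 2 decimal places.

Copper pattern (n=2): 0.47817225 : 0.4266555 : 0.09517225
Silver pattern (n=2): 0.26872819 : 0.49932362 : 0.23194819
Convolve the two distributions (both contribute in 2-u steps):
  M: 0.47817225×0.26872819 = 0.128498
  M+2: 0.47817225×0.49932362 + 0.4266555×0.26872819 = 0.353417
  M+4: 0.47817225×0.23194819 + 0.4266555×0.49932362 + 0.09517225×0.26872819 = 0.349526
  M+6: 0.4266555×0.23194819 + 0.09517225×0.49932362 = 0.146484
  M+8: 0.09517225×0.23194819 = 0.022075
Scale to base peak (0.353417) = 100: 36.36 : 100.00 : 98.90 : 41.45 : 6.25

36.36 : 100.00 : 98.90 : 41.45 : 6.25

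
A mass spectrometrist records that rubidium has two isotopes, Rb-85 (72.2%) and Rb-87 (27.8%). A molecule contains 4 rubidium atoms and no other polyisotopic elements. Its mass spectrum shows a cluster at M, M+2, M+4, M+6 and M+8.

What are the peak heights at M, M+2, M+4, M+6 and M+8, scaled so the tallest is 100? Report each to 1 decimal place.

64.9 : 100.0 : 57.8 : 14.8 : 1.4

The 4 Rb atoms are independent, so intensities follow the terms of (0.722 + 0.278)^4.
P(M) = 0.722^4 = 0.271737
P(M+2) = 4 × 0.722^3 × 0.278^1 = 0.418520
P(M+4) = 6 × 0.722^2 × 0.278^2 = 0.241721
P(M+6) = 4 × 0.722^1 × 0.278^3 = 0.062049
P(M+8) = 0.278^4 = 0.005973
The M+2 peak is largest (0.418520); scaling to 100 gives 64.9 : 100.0 : 57.8 : 14.8 : 1.4.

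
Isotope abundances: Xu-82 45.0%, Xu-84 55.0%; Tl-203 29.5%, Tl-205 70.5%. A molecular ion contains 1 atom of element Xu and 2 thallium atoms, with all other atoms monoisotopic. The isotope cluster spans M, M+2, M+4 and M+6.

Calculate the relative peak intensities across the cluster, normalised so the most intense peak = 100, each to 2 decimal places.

8.66 : 51.95 : 100.00 : 60.42

Element Xu pattern (n=1): 0.4500 : 0.5500
Thallium pattern (n=2): 0.087025 : 0.41595 : 0.497025
Convolve the two distributions (both contribute in 2-u steps):
  M: 0.4500×0.087025 = 0.039161
  M+2: 0.4500×0.41595 + 0.5500×0.087025 = 0.235041
  M+4: 0.4500×0.497025 + 0.5500×0.41595 = 0.452434
  M+6: 0.5500×0.497025 = 0.273364
Scale to base peak (0.452434) = 100: 8.66 : 51.95 : 100.00 : 60.42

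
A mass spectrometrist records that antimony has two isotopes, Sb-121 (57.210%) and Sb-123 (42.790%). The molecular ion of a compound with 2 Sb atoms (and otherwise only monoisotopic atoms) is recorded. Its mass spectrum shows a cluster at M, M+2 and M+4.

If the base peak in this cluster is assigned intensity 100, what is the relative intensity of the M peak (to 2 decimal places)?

(0.57210 + 0.42790)^2 gives M 0.3273, M+2 0.4896, M+4 0.1831; the largest is M+2.
P(M+2) = C(2,1) × 0.57210^1 × 0.42790^1 = 2 × 0.5721 × 0.4279 = 0.489603 (base)
P(M) = C(2,0) × 0.57210^2 × 0.42790^0 = 1 × 0.32729841 × 1.0000 = 0.327298
Relative intensity = 0.327298 / 0.489603 × 100 = 66.85

66.85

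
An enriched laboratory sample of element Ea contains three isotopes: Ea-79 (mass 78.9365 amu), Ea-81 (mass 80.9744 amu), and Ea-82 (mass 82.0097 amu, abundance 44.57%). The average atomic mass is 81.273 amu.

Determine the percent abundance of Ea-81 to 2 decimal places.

47.44%

Let x and y be the fractions of Ea-79 and Ea-81. Then x + y = 1 − 0.4457 = 0.5543 and 78.9365x + 80.9744y = 81.273 − 0.4457×82.0097 = 44.72127671.
Substituting: 78.9365x + 80.9744(0.5543 − x) = 44.72127671
(78.9365 − 80.9744)x = -0.16283321  ⇒  x = 0.07990, y = 0.47440
Ea-79: 7.99%, Ea-81: 47.44%.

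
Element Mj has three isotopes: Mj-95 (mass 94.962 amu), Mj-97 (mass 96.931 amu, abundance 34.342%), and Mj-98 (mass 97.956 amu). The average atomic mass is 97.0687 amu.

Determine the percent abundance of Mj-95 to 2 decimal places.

The remaining 65.658% is split between Mj-95 (fraction x) and Mj-98 (fraction 0.65658 − x).
Substituting: 94.962x + 97.956(0.65658 − x) = 63.78065598
(94.962 − 97.956)x = -0.5352945  ⇒  x = 0.17879, y = 0.47779
Mj-95: 17.88%, Mj-98: 47.78%.

17.88%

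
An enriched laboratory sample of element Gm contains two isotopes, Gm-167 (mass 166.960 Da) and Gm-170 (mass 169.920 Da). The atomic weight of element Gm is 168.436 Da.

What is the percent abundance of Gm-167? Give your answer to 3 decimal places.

Let x be the fractional abundance of Gm-167; then Gm-170 has abundance 1 − x.
166.960·x + 169.920·(1 − x) = 168.436
(166.960 − 169.920)·x = 168.436 − 169.920
x = -1.484 / -2.960 = 0.50135 → 50.135% Gm-167, 49.865% Gm-170.

50.135%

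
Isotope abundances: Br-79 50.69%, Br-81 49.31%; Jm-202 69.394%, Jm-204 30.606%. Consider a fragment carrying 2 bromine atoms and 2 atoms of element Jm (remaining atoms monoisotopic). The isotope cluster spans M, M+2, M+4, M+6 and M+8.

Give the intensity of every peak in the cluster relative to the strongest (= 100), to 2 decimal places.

35.00 : 98.97 : 100.00 : 42.46 : 6.44

Bromine pattern (n=2): 0.25694761 : 0.49990478 : 0.24314761
Element Jm pattern (n=2): 0.48155272 : 0.42477455 : 0.09367272
Convolve the two distributions (both contribute in 2-u steps):
  M: 0.25694761×0.48155272 = 0.123734
  M+2: 0.25694761×0.42477455 + 0.49990478×0.48155272 = 0.349875
  M+4: 0.25694761×0.09367272 + 0.49990478×0.42477455 + 0.24314761×0.48155272 = 0.353504
  M+6: 0.49990478×0.09367272 + 0.24314761×0.42477455 = 0.150110
  M+8: 0.24314761×0.09367272 = 0.022776
Scale to base peak (0.353504) = 100: 35.00 : 98.97 : 100.00 : 42.46 : 6.44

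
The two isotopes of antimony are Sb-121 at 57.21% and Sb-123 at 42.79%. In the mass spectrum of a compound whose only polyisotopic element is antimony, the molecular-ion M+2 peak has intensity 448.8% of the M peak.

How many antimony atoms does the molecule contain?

6

The M+2/M ratio from n Sb atoms is n · q/p = n · 0.4279/0.5721.
n = 4.488 × 0.5721/0.4279 = 6.00 ≈ 6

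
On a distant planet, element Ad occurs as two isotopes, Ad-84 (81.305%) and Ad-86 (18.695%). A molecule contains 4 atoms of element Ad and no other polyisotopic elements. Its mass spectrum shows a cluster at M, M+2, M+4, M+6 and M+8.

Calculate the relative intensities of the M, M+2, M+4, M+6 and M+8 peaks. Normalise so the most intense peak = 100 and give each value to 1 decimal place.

100.0 : 92.0 : 31.7 : 4.9 : 0.3

The 4 Ad atoms are independent, so intensities follow the terms of (0.81305 + 0.18695)^4.
P(M) = 0.81305^4 = 0.436988
P(M+2) = 4 × 0.81305^3 × 0.18695^1 = 0.401918
P(M+4) = 6 × 0.81305^2 × 0.18695^2 = 0.138623
P(M+6) = 4 × 0.81305^1 × 0.18695^3 = 0.021250
P(M+8) = 0.18695^4 = 0.001222
The M peak is largest (0.436988); scaling to 100 gives 100.0 : 92.0 : 31.7 : 4.9 : 0.3.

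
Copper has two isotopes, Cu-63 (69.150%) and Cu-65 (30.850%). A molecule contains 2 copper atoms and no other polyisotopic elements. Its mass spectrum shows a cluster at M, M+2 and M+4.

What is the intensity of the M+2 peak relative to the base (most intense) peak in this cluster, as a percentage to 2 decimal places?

89.23%

Binomial terms of (0.69150 + 0.30850)^2: M 0.4782, M+2 0.4267, M+4 0.0952 → M is the base peak.
P(M) = C(2,0) × 0.69150^2 × 0.30850^0 = 1 × 0.47817225 × 1.0000 = 0.478172 (base)
P(M+2) = C(2,1) × 0.69150^1 × 0.30850^1 = 2 × 0.6915 × 0.3085 = 0.426656
Relative intensity = 0.426656 / 0.478172 × 100 = 89.23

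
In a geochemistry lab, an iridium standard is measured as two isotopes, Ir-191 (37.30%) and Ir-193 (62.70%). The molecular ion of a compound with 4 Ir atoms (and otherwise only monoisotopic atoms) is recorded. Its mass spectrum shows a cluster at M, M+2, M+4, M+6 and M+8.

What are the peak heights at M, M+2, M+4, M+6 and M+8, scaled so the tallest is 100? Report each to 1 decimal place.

Each Ir atom is independently Ir-191 (p = 0.3730) or Ir-193 (q = 0.6270); the cluster is the binomial expansion (p + q)^4.
P(M) = 0.3730^4 = 0.019357
P(M+2) = 4 × 0.3730^3 × 0.6270^1 = 0.130153
P(M+4) = 6 × 0.3730^2 × 0.6270^2 = 0.328174
P(M+6) = 4 × 0.3730^1 × 0.6270^3 = 0.367766
P(M+8) = 0.6270^4 = 0.154550
The M+6 peak is largest (0.367766); scaling to 100 gives 5.3 : 35.4 : 89.2 : 100.0 : 42.0.

5.3 : 35.4 : 89.2 : 100.0 : 42.0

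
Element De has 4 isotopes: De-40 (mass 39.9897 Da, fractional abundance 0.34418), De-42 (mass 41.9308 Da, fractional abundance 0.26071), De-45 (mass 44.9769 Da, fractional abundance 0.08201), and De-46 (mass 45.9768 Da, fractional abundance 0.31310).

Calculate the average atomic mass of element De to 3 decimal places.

42.779 Da

Average mass = Σ (abundance × isotope mass) = 0.34418 × 39.9897 + 0.26071 × 41.9308 + 0.08201 × 44.9769 + 0.31310 × 45.9768
= 13.76365 + 10.93178 + 3.68856 + 14.39534 = 42.77933 Da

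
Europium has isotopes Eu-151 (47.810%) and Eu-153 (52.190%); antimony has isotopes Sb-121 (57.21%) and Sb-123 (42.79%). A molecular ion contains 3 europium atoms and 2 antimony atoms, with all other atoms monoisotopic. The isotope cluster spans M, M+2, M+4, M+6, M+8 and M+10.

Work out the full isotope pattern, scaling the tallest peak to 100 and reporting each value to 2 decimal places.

11.07 : 52.81 : 100.00 : 93.88 : 43.68 : 8.06

Europium pattern (n=3): 0.10928391 : 0.3578871 : 0.39067407 : 0.14215492
Antimony pattern (n=2): 0.32729841 : 0.48960318 : 0.18309841
Convolve the two distributions (both contribute in 2-u steps):
  M: 0.10928391×0.32729841 = 0.035768
  M+2: 0.10928391×0.48960318 + 0.3578871×0.32729841 = 0.170642
  M+4: 0.10928391×0.18309841 + 0.3578871×0.48960318 + 0.39067407×0.32729841 = 0.323099
  M+6: 0.3578871×0.18309841 + 0.39067407×0.48960318 + 0.14215492×0.32729841 = 0.303331
  M+8: 0.39067407×0.18309841 + 0.14215492×0.48960318 = 0.141131
  M+10: 0.14215492×0.18309841 = 0.026028
Scale to base peak (0.323099) = 100: 11.07 : 52.81 : 100.00 : 93.88 : 43.68 : 8.06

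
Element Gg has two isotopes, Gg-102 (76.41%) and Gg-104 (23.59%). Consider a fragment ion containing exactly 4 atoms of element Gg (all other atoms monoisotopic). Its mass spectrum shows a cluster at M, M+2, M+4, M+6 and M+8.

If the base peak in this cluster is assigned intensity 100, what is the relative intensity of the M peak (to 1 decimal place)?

81.0

Term probabilities: M 0.3409, M+2 0.4210, M+4 0.1949, M+6 0.0401, M+8 0.0031. Base peak = M+2.
P(M+2) = C(4,1) × 0.7641^3 × 0.2359^1 = 4 × 0.44611888 × 0.2359 = 0.420958 (base)
P(M) = C(4,0) × 0.7641^4 × 0.2359^0 = 1 × 0.34087943 × 1.0000 = 0.340879
Relative intensity = 0.340879 / 0.420958 × 100 = 81.0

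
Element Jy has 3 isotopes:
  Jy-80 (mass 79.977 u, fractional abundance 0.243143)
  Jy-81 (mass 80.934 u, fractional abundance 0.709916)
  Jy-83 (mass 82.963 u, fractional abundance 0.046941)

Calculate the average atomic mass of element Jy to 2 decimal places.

80.80 u

Ar = Σ fᵢ·mᵢ = 0.243143 × 79.977 + 0.709916 × 80.934 + 0.046941 × 82.963
= 19.4458 + 57.4563 + 3.8944 = 80.7965 u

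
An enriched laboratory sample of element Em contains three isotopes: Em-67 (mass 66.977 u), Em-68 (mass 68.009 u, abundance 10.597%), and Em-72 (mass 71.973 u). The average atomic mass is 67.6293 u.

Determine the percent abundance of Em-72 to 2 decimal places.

Let x and y be the fractions of Em-67 and Em-72. Then x + y = 1 − 0.10597 = 0.89403 and 66.977x + 71.973y = 67.6293 − 0.10597×68.009 = 60.42238627.
Substituting: 66.977x + 71.973(0.89403 − x) = 60.42238627
(66.977 − 71.973)x = -3.92363492  ⇒  x = 0.78536, y = 0.10867
Em-67: 78.54%, Em-72: 10.87%.

10.87%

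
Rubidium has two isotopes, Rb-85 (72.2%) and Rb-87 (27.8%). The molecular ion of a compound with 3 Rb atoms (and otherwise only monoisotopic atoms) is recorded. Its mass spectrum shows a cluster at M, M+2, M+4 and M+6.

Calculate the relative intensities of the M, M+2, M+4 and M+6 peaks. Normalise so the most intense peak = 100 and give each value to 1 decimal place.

The 3 Rb atoms are independent, so intensities follow the terms of (0.722 + 0.278)^3.
P(M) = 0.722^3 = 0.376367
P(M+2) = 3 × 0.722^2 × 0.278^1 = 0.434751
P(M+4) = 3 × 0.722^1 × 0.278^2 = 0.167397
P(M+6) = 0.278^3 = 0.021485
The M+2 peak is largest (0.434751); scaling to 100 gives 86.6 : 100.0 : 38.5 : 4.9.

86.6 : 100.0 : 38.5 : 4.9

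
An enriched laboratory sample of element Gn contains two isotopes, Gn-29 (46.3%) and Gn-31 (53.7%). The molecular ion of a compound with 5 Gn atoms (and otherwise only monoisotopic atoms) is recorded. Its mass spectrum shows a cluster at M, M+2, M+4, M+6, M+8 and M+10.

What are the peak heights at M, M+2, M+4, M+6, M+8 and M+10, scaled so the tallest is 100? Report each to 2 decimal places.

6.41 : 37.17 : 86.22 : 100.00 : 57.99 : 13.45

Each Gn atom is independently Gn-29 (p = 0.463) or Gn-31 (q = 0.537); the cluster is the binomial expansion (p + q)^5.
P(M) = 0.463^5 = 0.021277
P(M+2) = 5 × 0.463^4 × 0.537^1 = 0.123387
P(M+4) = 10 × 0.463^3 × 0.537^2 = 0.286214
P(M+6) = 10 × 0.463^2 × 0.537^3 = 0.331959
P(M+8) = 5 × 0.463^1 × 0.537^4 = 0.192508
P(M+10) = 0.537^5 = 0.044655
The M+6 peak is largest (0.331959); scaling to 100 gives 6.41 : 37.17 : 86.22 : 100.00 : 57.99 : 13.45.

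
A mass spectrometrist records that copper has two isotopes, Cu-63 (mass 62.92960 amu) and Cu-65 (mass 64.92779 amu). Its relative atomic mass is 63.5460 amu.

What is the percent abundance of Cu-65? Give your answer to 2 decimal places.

30.85%

Let x be the fractional abundance of Cu-63; then Cu-65 has abundance 1 − x.
62.92960·x + 64.92779·(1 − x) = 63.5460
(62.92960 − 64.92779)·x = 63.5460 − 64.92779
x = -1.38179 / -1.99819 = 0.69152 → 69.15% Cu-63, 30.85% Cu-65.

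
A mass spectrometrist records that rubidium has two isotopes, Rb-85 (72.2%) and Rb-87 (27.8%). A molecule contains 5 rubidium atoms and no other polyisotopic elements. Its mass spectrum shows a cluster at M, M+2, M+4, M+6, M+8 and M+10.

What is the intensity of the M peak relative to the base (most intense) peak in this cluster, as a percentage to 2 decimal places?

51.94%

(0.722 + 0.278)^5 gives M 0.1962, M+2 0.3777, M+4 0.2909, M+6 0.1120, M+8 0.0216, M+10 0.0017; the largest is M+2.
P(M+2) = C(5,1) × 0.722^4 × 0.278^1 = 5 × 0.27173701 × 0.2780 = 0.377714 (base)
P(M) = C(5,0) × 0.722^5 × 0.278^0 = 1 × 0.19619412 × 1.0000 = 0.196194
Relative intensity = 0.196194 / 0.377714 × 100 = 51.94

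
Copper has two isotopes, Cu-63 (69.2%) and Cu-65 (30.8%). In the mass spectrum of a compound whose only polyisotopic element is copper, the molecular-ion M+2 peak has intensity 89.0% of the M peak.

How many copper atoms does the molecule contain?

2

The M+2/M ratio from n Cu atoms is n · q/p = n · 0.308/0.692.
n = 0.890 × 0.692/0.308 = 2.00 ≈ 2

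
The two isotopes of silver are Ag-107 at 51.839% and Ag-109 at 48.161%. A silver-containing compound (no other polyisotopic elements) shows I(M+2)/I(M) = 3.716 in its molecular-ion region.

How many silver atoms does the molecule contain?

4

With n Ag atoms, P(M+2)/P(M) = C(n,1)·p^(n−1)q / p^n = n·q/p = n · 0.48161/0.51839.
n = 3.716 × 0.51839/0.48161 = 4.00 ≈ 4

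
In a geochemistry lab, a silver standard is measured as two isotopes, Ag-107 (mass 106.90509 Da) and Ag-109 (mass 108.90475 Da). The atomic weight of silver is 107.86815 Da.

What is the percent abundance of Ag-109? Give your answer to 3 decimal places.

48.161%

Let x be the fractional abundance of Ag-107; then Ag-109 has abundance 1 − x.
106.90509·x + 108.90475·(1 − x) = 107.86815
(106.90509 − 108.90475)·x = 107.86815 − 108.90475
x = -1.03660 / -1.99966 = 0.51839 → 51.839% Ag-107, 48.161% Ag-109.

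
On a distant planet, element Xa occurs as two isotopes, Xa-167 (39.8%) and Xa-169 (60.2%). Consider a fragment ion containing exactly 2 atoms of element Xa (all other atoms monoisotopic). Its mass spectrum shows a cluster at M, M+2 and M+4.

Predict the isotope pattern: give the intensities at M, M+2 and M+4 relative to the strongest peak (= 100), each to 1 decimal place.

Each Xa atom is independently Xa-167 (p = 0.398) or Xa-169 (q = 0.602); the cluster is the binomial expansion (p + q)^2.
P(M) = 0.398^2 = 0.158404
P(M+2) = 2 × 0.398^1 × 0.602^1 = 0.479192
P(M+4) = 0.602^2 = 0.362404
The M+2 peak is largest (0.479192); scaling to 100 gives 33.1 : 100.0 : 75.6.

33.1 : 100.0 : 75.6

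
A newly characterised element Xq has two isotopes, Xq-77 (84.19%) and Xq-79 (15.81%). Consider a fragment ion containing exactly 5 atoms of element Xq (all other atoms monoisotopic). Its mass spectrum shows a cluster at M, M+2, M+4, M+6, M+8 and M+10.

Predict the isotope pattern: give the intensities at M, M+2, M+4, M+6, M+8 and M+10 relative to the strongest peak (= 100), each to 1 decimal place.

Each Xq atom is independently Xq-77 (p = 0.8419) or Xq-79 (q = 0.1581); the cluster is the binomial expansion (p + q)^5.
P(M) = 0.8419^5 = 0.422963
P(M+2) = 5 × 0.8419^4 × 0.1581^1 = 0.397140
P(M+4) = 10 × 0.8419^3 × 0.1581^2 = 0.149158
P(M+6) = 10 × 0.8419^2 × 0.1581^3 = 0.028010
P(M+8) = 5 × 0.8419^1 × 0.1581^4 = 0.002630
P(M+10) = 0.1581^5 = 0.000099
The M peak is largest (0.422963); scaling to 100 gives 100.0 : 93.9 : 35.3 : 6.6 : 0.6 : 0.0.

100.0 : 93.9 : 35.3 : 6.6 : 0.6 : 0.0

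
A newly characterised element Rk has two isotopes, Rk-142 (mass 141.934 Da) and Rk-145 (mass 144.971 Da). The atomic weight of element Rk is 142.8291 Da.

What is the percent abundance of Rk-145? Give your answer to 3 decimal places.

29.473%

Let x be the fractional abundance of Rk-142; then Rk-145 has abundance 1 − x.
141.934·x + 144.971·(1 − x) = 142.8291
(141.934 − 144.971)·x = 142.8291 − 144.971
x = -2.1419 / -3.037 = 0.70527 → 70.527% Rk-142, 29.473% Rk-145.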